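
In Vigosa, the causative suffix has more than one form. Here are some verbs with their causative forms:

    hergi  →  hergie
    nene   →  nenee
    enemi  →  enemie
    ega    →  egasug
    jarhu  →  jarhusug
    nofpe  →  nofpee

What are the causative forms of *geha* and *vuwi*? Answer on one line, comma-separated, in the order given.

gehasug, vuwie

The suffix is conditioned by the last vowel: -e when the last vowel of the stem is a front vowel (*hergi*, *nene*, *enemi*, *nofpe*); -sug when the last vowel of the stem is a back vowel (*ega*, *jarhu*).
The last vowel of *geha* is /a/, which is a back vowel, so the suffix is -sug, giving *gehasug*.
*vuwi* — last vowel /i/ (a front vowel) → -e → *vuwie*.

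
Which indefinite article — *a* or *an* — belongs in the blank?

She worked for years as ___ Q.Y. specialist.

a

The indefinite article is chosen by the initial *sound* of the following word, not its spelling.
The initialism *Q.Y.* is read letter by letter; the first letter, Q, is pronounced /kjuː/, which begins with a consonant sound.
So the article is *a*: She worked for years as a Q.Y. specialist.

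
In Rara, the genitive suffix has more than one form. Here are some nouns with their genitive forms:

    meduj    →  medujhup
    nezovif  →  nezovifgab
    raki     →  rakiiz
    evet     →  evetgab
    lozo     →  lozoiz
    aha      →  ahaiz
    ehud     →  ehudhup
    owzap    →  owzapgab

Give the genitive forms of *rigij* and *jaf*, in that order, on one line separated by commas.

rigijhup, jafgab

The pattern is voicing of the final sound: -gab when the stem ends in a voiceless consonant (*nezovif*, *evet*, *owzap*); -hup when the stem ends in a voiced consonant (*meduj*, *ehud*); -iz when the stem ends in a vowel (*raki*, *lozo*, *aha*).
The final sound of *rigij* is /j/, which is a voiced consonant, so the suffix is -hup, giving *rigijhup*.
*jaf*: final sound = /f/, a voiceless consonant → -gab → *jafgab*.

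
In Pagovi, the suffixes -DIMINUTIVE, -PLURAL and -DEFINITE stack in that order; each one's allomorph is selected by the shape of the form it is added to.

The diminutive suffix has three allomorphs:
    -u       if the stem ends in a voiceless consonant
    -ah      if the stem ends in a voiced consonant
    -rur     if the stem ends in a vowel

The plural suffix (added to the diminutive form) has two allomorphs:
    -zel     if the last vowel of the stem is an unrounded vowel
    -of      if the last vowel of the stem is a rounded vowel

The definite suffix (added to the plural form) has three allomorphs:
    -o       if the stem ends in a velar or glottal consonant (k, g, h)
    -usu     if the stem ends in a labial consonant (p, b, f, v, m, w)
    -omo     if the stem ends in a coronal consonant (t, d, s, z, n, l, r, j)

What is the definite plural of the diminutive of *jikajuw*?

Since the final sound of *jikajuw* is /w/ (a voiced consonant), it takes -ah, giving *jikajuwah*.
The last vowel of the diminutive form *jikajuwah* is /a/, which is an unrounded vowel, so the plural suffix is -zel, giving *jikajuwahzel*.
The final consonant of the plural form *jikajuwahzel* is /l/, which is coronal, so the definite suffix is -omo, giving *jikajuwahzelomo*.

jikajuwahzelomo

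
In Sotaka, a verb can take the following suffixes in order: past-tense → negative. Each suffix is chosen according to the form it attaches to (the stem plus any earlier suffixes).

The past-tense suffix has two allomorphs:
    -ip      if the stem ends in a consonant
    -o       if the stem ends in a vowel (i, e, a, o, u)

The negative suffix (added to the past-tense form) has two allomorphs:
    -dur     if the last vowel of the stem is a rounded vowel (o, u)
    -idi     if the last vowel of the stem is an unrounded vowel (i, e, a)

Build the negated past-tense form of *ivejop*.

Since the final sound of *ivejop* is /p/ (a consonant), it takes -ip, giving *ivejopip*.
The last vowel of the past-tense form *ivejopip* is /i/, which is an unrounded vowel, so the negative suffix is -idi, giving *ivejopipidi*.

ivejopipidi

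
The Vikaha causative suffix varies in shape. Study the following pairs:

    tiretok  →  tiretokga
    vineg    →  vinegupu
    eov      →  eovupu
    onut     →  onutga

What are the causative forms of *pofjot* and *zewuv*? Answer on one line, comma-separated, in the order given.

The pattern is voicing of the final consonant: -ga when the stem ends in a voiceless consonant (*tiretok*, *onut*); -upu when the stem ends in a voiced consonant (*vineg*, *eov*).
*pofjot*: final consonant = /t/, voiceless → -ga → *pofjotga*.
*zewuv* — final consonant /v/ (voiced) → -upu → *zewuvupu*.

pofjotga, zewuvupu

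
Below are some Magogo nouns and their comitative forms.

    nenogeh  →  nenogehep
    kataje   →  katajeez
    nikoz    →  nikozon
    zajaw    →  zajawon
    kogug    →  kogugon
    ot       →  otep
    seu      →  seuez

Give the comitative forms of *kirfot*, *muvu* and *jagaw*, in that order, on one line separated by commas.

The alternation tracks the final sound of the stem — -ep when the stem ends in a voiceless consonant (*nenogeh*, *ot*); -on when the stem ends in a voiced consonant (*nikoz*, *zajaw*, *kogug*); -ez when the stem ends in a vowel (*kataje*, *seu*).
The final sound of *kirfot* is /t/, which is a voiceless consonant, so the suffix is -ep, giving *kirfotep*.
The final sound of *muvu* is /u/, which is a vowel, so the suffix is -ez, giving *muvuez*.
Since the final sound of *jagaw* is /w/ (a voiced consonant), it takes -on, giving *jagawon*.

kirfotep, muvuez, jagawon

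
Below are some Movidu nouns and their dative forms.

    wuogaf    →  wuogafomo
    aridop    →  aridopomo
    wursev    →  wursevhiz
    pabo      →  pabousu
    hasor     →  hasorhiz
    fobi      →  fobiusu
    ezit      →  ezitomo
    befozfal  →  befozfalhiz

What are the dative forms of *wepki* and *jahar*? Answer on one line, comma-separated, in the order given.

The pattern is voicing of the final sound: -omo when the stem ends in a voiceless consonant (*wuogaf*, *aridop*, *ezit*); -hiz when the stem ends in a voiced consonant (*wursev*, *hasor*, *befozfal*); -usu when the stem ends in a vowel (*pabo*, *fobi*).
*wepki*: final sound = /i/, a vowel → -usu → *wepkiusu*.
*jahar* — final sound /r/ (a voiced consonant) → -hiz → *jaharhiz*.

wepkiusu, jaharhiz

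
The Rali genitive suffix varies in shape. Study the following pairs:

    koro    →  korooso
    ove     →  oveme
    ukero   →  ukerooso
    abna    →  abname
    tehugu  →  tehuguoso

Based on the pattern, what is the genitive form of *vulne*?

The suffix is conditioned by the last vowel: -oso when the last vowel of the stem is a rounded vowel (*koro*, *ukero*, *tehugu*); -me when the last vowel of the stem is an unrounded vowel (*ove*, *abna*).
*vulne* — last vowel /e/ (an unrounded vowel) → -me → *vulneme*.

vulneme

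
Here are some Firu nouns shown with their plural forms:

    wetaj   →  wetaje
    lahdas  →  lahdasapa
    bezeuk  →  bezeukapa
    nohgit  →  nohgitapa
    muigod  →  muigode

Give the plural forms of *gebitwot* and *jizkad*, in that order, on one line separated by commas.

gebitwotapa, jizkade

The suffix is conditioned by the final consonant: -apa when the stem ends in a voiceless consonant (*lahdas*, *bezeuk*, *nohgit*); -e when the stem ends in a voiced consonant (*wetaj*, *muigod*).
*gebitwot* — final consonant /t/ (voiceless) → -apa → *gebitwotapa*.
Since the final consonant of *jizkad* is /d/ (voiced), it takes -e, giving *jizkade*.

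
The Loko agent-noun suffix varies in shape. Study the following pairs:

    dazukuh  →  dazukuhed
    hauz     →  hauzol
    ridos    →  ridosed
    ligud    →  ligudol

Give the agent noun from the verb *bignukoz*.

bignukozol

Looking at the final consonant of each stem: -ed when the stem ends in a voiceless consonant (*dazukuh*, *ridos*); -ol when the stem ends in a voiced consonant (*hauz*, *ligud*).
The final consonant of *bignukoz* is /z/, which is voiced, so the suffix is -ol, giving *bignukozol*.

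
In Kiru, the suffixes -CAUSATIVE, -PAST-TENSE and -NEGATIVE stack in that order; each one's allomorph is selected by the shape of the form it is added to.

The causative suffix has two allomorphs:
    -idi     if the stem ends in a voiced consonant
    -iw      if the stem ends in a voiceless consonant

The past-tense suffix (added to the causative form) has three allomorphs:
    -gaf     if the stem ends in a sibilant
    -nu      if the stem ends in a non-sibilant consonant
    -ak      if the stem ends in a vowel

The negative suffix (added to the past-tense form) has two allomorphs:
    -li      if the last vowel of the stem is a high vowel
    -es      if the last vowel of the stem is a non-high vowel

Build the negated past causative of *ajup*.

ajupiwnuli

The final consonant of *ajup* is /p/, which is voiceless, so the causative suffix is -iw, giving *ajupiw*.
The causative form *ajupiw*: final sound = /w/, a non-sibilant consonant → -nu → *ajupiwnu*.
The last vowel of the past-tense form *ajupiwnu* is /u/, which is a high vowel, so the negative suffix is -li, giving *ajupiwnuli*.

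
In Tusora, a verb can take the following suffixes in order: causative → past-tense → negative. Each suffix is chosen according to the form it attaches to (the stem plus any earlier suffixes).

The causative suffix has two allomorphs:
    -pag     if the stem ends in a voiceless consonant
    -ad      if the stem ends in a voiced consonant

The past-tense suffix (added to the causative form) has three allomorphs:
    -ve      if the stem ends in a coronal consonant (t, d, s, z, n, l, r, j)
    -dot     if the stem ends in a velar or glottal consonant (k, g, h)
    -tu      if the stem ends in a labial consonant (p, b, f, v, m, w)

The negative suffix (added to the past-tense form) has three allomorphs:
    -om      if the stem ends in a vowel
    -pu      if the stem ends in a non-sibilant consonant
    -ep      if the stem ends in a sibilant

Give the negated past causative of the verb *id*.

idadveom

Since the final consonant of *id* is /d/ (voiced), it takes -ad, giving *idad*.
The causative form *idad* — final consonant /d/ (coronal) → -ve → *idadve*.
The past-tense form *idadve*: final sound = /e/, a vowel → -om → *idadveom*.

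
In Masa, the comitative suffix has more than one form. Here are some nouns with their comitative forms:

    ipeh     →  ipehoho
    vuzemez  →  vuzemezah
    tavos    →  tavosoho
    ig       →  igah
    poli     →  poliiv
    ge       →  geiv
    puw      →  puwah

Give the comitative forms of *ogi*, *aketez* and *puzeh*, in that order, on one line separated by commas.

The pattern is voicing of the final sound: -oho when the stem ends in a voiceless consonant (*ipeh*, *tavos*); -ah when the stem ends in a voiced consonant (*vuzemez*, *ig*, *puw*); -iv when the stem ends in a vowel (*poli*, *ge*).
*ogi*: final sound = /i/, a vowel → -iv → *ogiiv*.
The final sound of *aketez* is /z/, which is a voiced consonant, so the suffix is -ah, giving *aketezah*.
The final sound of *puzeh* is /h/, which is a voiceless consonant, so the suffix is -oho, giving *puzehoho*.

ogiiv, aketezah, puzehoho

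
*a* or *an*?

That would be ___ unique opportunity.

a

The indefinite article is chosen by the initial *sound* of the following word, not its spelling.
*unique* begins with the sound /juː/ (u pronounced /juː/) — a consonant sound.
So the article is *a*: That would be a unique opportunity.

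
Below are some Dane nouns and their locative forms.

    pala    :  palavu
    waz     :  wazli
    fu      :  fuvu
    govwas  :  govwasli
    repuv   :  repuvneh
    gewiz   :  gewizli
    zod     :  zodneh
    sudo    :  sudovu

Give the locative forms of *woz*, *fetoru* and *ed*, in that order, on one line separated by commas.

wozli, fetoruvu, edneh

The alternation tracks the final sound of the stem — -li when the stem ends in a sibilant (*waz*, *govwas*, *gewiz*); -neh when the stem ends in a non-sibilant consonant (*repuv*, *zod*); -vu when the stem ends in a vowel (*pala*, *fu*, *sudo*).
*woz*: final sound = /z/, a sibilant → -li → *wozli*.
The final sound of *fetoru* is /u/, which is a vowel, so the suffix is -vu, giving *fetoruvu*.
*ed* — final sound /d/ (a non-sibilant consonant) → -neh → *edneh*.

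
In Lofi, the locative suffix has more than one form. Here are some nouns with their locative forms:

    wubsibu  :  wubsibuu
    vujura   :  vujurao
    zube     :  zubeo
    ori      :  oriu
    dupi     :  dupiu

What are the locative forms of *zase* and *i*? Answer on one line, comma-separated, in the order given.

zaseo, iu

The pattern is height harmony: -u when the last vowel of the stem is a high vowel (*wubsibu*, *ori*, *dupi*); -o when the last vowel of the stem is a non-high vowel (*vujura*, *zube*).
The last vowel of *zase* is /e/, which is a non-high vowel, so the suffix is -o, giving *zaseo*.
The last vowel of *i* is /i/, which is a high vowel, so the suffix is -u, giving *iu*.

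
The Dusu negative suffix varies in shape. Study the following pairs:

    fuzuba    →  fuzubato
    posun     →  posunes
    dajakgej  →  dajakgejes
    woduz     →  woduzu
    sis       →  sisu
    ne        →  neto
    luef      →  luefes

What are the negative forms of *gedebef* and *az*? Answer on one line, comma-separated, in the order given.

The pattern is sibilance of the final sound: -u when the stem ends in a sibilant (*woduz*, *sis*); -es when the stem ends in a non-sibilant consonant (*posun*, *dajakgej*, *luef*); -to when the stem ends in a vowel (*fuzuba*, *ne*).
*gedebef*: final sound = /f/, a non-sibilant consonant → -es → *gedebefes*.
*az* — final sound /z/ (a sibilant) → -u → *azu*.

gedebefes, azu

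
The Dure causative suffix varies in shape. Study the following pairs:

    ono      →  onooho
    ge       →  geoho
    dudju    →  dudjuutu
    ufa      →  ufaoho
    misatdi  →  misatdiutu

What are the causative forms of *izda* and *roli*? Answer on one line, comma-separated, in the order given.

The alternation tracks the last vowel of the stem — -utu when the last vowel of the stem is a high vowel (*dudju*, *misatdi*); -oho when the last vowel of the stem is a non-high vowel (*ono*, *ge*, *ufa*).
Since the last vowel of *izda* is /a/ (a non-high vowel), it takes -oho, giving *izdaoho*.
*roli* — last vowel /i/ (a high vowel) → -utu → *roliutu*.

izdaoho, roliutu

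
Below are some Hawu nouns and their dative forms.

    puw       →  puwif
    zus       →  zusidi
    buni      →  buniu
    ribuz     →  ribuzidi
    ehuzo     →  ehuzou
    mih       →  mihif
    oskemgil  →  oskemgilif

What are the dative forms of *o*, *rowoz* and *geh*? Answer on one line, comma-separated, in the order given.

ou, rowozidi, gehif

The suffix is conditioned by the final sound: -idi when the stem ends in a sibilant (*zus*, *ribuz*); -if when the stem ends in a non-sibilant consonant (*puw*, *mih*, *oskemgil*); -u when the stem ends in a vowel (*buni*, *ehuzo*).
Since the final sound of *o* is /o/ (a vowel), it takes -u, giving *ou*.
Since the final sound of *rowoz* is /z/ (a sibilant), it takes -idi, giving *rowozidi*.
*geh* — final sound /h/ (a non-sibilant consonant) → -if → *gehif*.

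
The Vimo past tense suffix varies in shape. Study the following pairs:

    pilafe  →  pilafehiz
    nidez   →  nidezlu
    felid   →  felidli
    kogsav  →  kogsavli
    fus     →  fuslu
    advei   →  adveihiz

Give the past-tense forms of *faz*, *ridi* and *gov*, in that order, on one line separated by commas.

Looking at the final sound of each stem: -lu when the stem ends in a sibilant (*nidez*, *fus*); -li when the stem ends in a non-sibilant consonant (*felid*, *kogsav*); -hiz when the stem ends in a vowel (*pilafe*, *advei*).
*faz*: final sound = /z/, a sibilant → -lu → *fazlu*.
Since the final sound of *ridi* is /i/ (a vowel), it takes -hiz, giving *ridihiz*.
Since the final sound of *gov* is /v/ (a non-sibilant consonant), it takes -li, giving *govli*.

fazlu, ridihiz, govli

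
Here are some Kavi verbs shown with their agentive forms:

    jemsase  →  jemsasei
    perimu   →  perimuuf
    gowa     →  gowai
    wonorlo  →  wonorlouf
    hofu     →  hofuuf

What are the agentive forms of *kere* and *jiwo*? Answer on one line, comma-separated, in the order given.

kerei, jiwouf

The suffix is conditioned by the last vowel: -uf when the last vowel of the stem is a rounded vowel (*perimu*, *wonorlo*, *hofu*); -i when the last vowel of the stem is an unrounded vowel (*jemsase*, *gowa*).
Since the last vowel of *kere* is /e/ (an unrounded vowel), it takes -i, giving *kerei*.
*jiwo*: last vowel = /o/, a rounded vowel → -uf → *jiwouf*.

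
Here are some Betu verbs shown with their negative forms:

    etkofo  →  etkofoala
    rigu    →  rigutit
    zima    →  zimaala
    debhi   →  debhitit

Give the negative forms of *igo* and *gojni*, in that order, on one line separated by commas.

igoala, gojnitit

The suffix is conditioned by the last vowel: -tit when the last vowel of the stem is a high vowel (*rigu*, *debhi*); -ala when the last vowel of the stem is a non-high vowel (*etkofo*, *zima*).
*igo* — last vowel /o/ (a non-high vowel) → -ala → *igoala*.
*gojni*: last vowel = /i/, a high vowel → -tit → *gojnitit*.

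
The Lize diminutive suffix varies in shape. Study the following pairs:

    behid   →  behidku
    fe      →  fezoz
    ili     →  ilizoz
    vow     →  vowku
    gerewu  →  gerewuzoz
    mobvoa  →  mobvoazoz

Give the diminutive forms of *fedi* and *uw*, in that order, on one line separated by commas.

fedizoz, uwku

The suffix is conditioned by the final sound: -ku when the stem ends in a consonant (*behid*, *vow*); -zoz when the stem ends in a vowel (*fe*, *ili*, *gerewu*, *mobvoa*).
*fedi* — final sound /i/ (a vowel) → -zoz → *fedizoz*.
Since the final sound of *uw* is /w/ (a consonant), it takes -ku, giving *uwku*.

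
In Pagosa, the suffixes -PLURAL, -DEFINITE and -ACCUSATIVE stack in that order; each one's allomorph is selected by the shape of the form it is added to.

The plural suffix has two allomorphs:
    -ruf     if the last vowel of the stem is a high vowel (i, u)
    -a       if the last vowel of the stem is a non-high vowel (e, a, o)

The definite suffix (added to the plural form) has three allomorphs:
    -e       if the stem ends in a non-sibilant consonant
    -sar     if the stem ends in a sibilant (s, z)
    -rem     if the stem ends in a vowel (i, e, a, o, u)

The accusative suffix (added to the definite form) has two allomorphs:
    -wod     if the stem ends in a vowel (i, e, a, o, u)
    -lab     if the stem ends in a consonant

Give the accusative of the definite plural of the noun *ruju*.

rujurufewod

*ruju* — last vowel /u/ (a high vowel) → -ruf → *rujuruf*.
Since the final sound of the plural form *rujuruf* is /f/ (a non-sibilant consonant), it takes -e, giving *rujurufe*.
The definite form *rujurufe*: final sound = /e/, a vowel → -wod → *rujurufewod*.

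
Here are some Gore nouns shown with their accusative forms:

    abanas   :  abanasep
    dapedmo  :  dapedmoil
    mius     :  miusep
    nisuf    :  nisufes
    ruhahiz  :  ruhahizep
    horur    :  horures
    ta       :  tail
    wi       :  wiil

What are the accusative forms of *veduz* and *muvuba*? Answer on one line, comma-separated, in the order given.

veduzep, muvubail

Looking at the final sound of each stem: -ep when the stem ends in a sibilant (*abanas*, *mius*, *ruhahiz*); -es when the stem ends in a non-sibilant consonant (*nisuf*, *horur*); -il when the stem ends in a vowel (*dapedmo*, *ta*, *wi*).
*veduz*: final sound = /z/, a sibilant → -ep → *veduzep*.
*muvuba*: final sound = /a/, a vowel → -il → *muvubail*.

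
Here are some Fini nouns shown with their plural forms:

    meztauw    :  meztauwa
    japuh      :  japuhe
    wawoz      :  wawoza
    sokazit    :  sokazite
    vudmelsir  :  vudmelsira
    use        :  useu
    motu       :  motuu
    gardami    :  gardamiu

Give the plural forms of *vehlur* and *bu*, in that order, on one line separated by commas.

Looking at the final sound of each stem: -e when the stem ends in a voiceless consonant (*japuh*, *sokazit*); -a when the stem ends in a voiced consonant (*meztauw*, *wawoz*, *vudmelsir*); -u when the stem ends in a vowel (*use*, *motu*, *gardami*).
Since the final sound of *vehlur* is /r/ (a voiced consonant), it takes -a, giving *vehlura*.
*bu* — final sound /u/ (a vowel) → -u → *buu*.

vehlura, buu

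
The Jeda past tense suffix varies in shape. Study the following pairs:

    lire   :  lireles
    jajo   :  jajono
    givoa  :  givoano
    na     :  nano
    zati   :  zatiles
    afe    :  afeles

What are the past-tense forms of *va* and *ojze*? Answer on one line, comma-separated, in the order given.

The pattern is front/back vowel harmony: -les when the last vowel of the stem is a front vowel (*lire*, *zati*, *afe*); -no when the last vowel of the stem is a back vowel (*jajo*, *givoa*, *na*).
*va*: last vowel = /a/, a back vowel → -no → *vano*.
Since the last vowel of *ojze* is /e/ (a front vowel), it takes -les, giving *ojzeles*.

vano, ojzeles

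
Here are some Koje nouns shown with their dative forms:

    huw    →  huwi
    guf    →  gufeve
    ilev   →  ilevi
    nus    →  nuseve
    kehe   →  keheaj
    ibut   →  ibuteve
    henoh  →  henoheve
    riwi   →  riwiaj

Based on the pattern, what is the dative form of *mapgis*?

The suffix is conditioned by the final sound: -eve when the stem ends in a voiceless consonant (*guf*, *nus*, *ibut*, *henoh*); -i when the stem ends in a voiced consonant (*huw*, *ilev*); -aj when the stem ends in a vowel (*kehe*, *riwi*).
*mapgis*: final sound = /s/, a voiceless consonant → -eve → *mapgiseve*.

mapgiseve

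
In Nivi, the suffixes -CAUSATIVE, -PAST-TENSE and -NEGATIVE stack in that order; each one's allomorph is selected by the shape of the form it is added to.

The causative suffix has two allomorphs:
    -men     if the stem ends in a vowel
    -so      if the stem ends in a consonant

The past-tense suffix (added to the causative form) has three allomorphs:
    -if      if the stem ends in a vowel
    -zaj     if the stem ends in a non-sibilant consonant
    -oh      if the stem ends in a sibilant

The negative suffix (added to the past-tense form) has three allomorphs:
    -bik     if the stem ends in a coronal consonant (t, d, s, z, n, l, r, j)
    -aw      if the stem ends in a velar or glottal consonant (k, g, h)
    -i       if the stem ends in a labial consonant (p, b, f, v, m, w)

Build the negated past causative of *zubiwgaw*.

zubiwgawsoifi

Since the final sound of *zubiwgaw* is /w/ (a consonant), it takes -so, giving *zubiwgawso*.
The final sound of the causative form *zubiwgawso* is /o/, which is a vowel, so the past-tense suffix is -if, giving *zubiwgawsoif*.
The past-tense form *zubiwgawsoif*: final consonant = /f/, labial → -i → *zubiwgawsoifi*.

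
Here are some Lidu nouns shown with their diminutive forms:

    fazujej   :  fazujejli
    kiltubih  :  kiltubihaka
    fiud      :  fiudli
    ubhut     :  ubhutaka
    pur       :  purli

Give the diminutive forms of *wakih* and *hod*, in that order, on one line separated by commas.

wakihaka, hodli

The alternation tracks the final consonant of the stem — -aka when the stem ends in a voiceless consonant (*kiltubih*, *ubhut*); -li when the stem ends in a voiced consonant (*fazujej*, *fiud*, *pur*).
Since the final consonant of *wakih* is /h/ (voiceless), it takes -aka, giving *wakihaka*.
The final consonant of *hod* is /d/, which is voiced, so the suffix is -li, giving *hodli*.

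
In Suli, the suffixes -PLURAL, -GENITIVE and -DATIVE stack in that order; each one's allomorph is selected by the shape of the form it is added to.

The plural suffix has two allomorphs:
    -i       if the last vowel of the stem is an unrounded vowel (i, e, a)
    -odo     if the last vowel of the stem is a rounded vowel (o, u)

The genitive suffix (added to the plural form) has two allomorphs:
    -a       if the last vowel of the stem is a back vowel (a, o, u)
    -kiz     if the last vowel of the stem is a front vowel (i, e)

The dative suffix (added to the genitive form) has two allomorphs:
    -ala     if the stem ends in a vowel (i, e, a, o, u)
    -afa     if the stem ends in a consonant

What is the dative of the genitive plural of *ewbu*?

ewbuodoaala

The last vowel of *ewbu* is /u/, which is a rounded vowel, so the plural suffix is -odo, giving *ewbuodo*.
The last vowel of the plural form *ewbuodo* is /o/, which is a back vowel, so the genitive suffix is -a, giving *ewbuodoa*.
The final sound of the genitive form *ewbuodoa* is /a/, which is a vowel, so the dative suffix is -ala, giving *ewbuodoaala*.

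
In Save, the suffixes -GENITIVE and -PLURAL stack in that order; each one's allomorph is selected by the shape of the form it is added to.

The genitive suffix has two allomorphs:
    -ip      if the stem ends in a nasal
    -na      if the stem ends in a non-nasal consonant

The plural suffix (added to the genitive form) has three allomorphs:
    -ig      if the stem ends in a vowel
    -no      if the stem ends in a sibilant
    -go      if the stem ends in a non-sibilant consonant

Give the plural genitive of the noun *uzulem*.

The final consonant of *uzulem* is /m/, which is a nasal, so the genitive suffix is -ip, giving *uzulemip*.
The final sound of the genitive form *uzulemip* is /p/, which is a non-sibilant consonant, so the plural suffix is -go, giving *uzulemipgo*.

uzulemipgo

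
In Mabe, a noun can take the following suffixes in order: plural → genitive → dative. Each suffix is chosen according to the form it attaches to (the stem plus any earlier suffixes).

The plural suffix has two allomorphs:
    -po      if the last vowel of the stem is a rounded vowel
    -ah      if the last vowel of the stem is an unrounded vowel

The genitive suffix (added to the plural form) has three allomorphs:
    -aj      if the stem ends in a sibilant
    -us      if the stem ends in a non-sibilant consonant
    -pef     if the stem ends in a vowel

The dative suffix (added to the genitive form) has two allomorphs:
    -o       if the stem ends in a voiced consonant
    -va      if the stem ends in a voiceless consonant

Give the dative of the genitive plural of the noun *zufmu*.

zufmupopefva

The last vowel of *zufmu* is /u/, which is a rounded vowel, so the plural suffix is -po, giving *zufmupo*.
Since the final sound of the plural form *zufmupo* is /o/ (a vowel), it takes -pef, giving *zufmupopef*.
Since the final consonant of the genitive form *zufmupopef* is /f/ (voiceless), it takes -va, giving *zufmupopefva*.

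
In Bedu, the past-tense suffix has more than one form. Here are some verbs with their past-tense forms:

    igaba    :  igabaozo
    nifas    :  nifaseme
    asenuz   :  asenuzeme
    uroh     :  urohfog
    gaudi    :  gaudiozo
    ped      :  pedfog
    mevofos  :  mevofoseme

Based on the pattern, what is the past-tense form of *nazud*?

nazudfog

The alternation tracks the final sound of the stem — -eme when the stem ends in a sibilant (*nifas*, *asenuz*, *mevofos*); -fog when the stem ends in a non-sibilant consonant (*uroh*, *ped*); -ozo when the stem ends in a vowel (*igaba*, *gaudi*).
*nazud* — final sound /d/ (a non-sibilant consonant) → -fog → *nazudfog*.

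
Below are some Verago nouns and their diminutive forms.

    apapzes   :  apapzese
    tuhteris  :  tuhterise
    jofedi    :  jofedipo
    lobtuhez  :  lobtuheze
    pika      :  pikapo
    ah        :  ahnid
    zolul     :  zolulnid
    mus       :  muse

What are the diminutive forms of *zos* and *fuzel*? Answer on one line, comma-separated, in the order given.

The suffix is conditioned by the final sound: -e when the stem ends in a sibilant (*apapzes*, *tuhteris*, *lobtuhez*, *mus*); -nid when the stem ends in a non-sibilant consonant (*ah*, *zolul*); -po when the stem ends in a vowel (*jofedi*, *pika*).
*zos* — final sound /s/ (a sibilant) → -e → *zose*.
*fuzel* — final sound /l/ (a non-sibilant consonant) → -nid → *fuzelnid*.

zose, fuzelnid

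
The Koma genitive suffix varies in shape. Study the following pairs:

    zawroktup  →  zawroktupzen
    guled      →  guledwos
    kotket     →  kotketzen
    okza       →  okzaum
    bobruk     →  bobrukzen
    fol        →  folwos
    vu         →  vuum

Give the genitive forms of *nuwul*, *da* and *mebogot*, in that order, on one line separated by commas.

The suffix is conditioned by the final sound: -zen when the stem ends in a voiceless consonant (*zawroktup*, *kotket*, *bobruk*); -wos when the stem ends in a voiced consonant (*guled*, *fol*); -um when the stem ends in a vowel (*okza*, *vu*).
Since the final sound of *nuwul* is /l/ (a voiced consonant), it takes -wos, giving *nuwulwos*.
The final sound of *da* is /a/, which is a vowel, so the suffix is -um, giving *daum*.
Since the final sound of *mebogot* is /t/ (a voiceless consonant), it takes -zen, giving *mebogotzen*.

nuwulwos, daum, mebogotzen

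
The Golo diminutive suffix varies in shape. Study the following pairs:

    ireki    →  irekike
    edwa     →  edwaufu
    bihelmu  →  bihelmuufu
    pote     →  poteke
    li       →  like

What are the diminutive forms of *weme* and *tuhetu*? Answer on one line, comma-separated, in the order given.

wemeke, tuhetuufu

The alternation tracks the last vowel of the stem — -ke when the last vowel of the stem is a front vowel (*ireki*, *pote*, *li*); -ufu when the last vowel of the stem is a back vowel (*edwa*, *bihelmu*).
*weme*: last vowel = /e/, a front vowel → -ke → *wemeke*.
*tuhetu* — last vowel /u/ (a back vowel) → -ufu → *tuhetuufu*.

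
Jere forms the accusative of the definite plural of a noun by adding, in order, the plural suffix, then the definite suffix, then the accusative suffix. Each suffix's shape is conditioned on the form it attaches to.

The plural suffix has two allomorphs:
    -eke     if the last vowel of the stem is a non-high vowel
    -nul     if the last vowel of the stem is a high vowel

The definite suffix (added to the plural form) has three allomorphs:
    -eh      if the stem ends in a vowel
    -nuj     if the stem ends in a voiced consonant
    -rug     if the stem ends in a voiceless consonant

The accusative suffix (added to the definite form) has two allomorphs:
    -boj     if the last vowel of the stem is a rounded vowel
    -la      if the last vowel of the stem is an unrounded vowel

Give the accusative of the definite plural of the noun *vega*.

*vega* — last vowel /a/ (a non-high vowel) → -eke → *vegaeke*.
The plural form *vegaeke* — final sound /e/ (a vowel) → -eh → *vegaekeeh*.
The definite form *vegaekeeh*: last vowel = /e/, an unrounded vowel → -la → *vegaekeehla*.

vegaekeehla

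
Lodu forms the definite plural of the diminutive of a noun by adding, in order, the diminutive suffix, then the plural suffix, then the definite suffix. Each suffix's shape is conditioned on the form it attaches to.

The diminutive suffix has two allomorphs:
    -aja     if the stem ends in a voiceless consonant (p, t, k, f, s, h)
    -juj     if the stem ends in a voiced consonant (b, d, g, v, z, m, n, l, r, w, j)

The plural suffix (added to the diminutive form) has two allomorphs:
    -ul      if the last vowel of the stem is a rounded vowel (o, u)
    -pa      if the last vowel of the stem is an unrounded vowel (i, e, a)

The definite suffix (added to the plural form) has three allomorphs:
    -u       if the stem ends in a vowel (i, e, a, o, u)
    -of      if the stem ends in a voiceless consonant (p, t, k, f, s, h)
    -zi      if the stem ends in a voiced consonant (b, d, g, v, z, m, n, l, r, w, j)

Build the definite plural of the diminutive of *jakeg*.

jakegjujulzi

The final consonant of *jakeg* is /g/, which is voiced, so the diminutive suffix is -juj, giving *jakegjuj*.
The diminutive form *jakegjuj* — last vowel /u/ (a rounded vowel) → -ul → *jakegjujul*.
The plural form *jakegjujul*: final sound = /l/, a voiced consonant → -zi → *jakegjujulzi*.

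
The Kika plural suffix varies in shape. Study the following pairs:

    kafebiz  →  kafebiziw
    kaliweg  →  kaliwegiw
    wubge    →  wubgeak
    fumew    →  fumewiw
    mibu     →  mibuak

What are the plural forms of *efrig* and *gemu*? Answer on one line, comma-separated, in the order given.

efrigiw, gemuak

Looking at the final sound of each stem: -iw when the stem ends in a consonant (*kafebiz*, *kaliweg*, *fumew*); -ak when the stem ends in a vowel (*wubge*, *mibu*).
*efrig*: final sound = /g/, a consonant → -iw → *efrigiw*.
The final sound of *gemu* is /u/, which is a vowel, so the suffix is -ak, giving *gemuak*.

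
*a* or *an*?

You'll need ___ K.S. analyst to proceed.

The indefinite article is chosen by the initial *sound* of the following word, not its spelling.
The initialism *K.S.* is read letter by letter; the first letter, K, is pronounced /keɪ/, which begins with a consonant sound.
So the article is *a*: You'll need a K.S. analyst to proceed.

a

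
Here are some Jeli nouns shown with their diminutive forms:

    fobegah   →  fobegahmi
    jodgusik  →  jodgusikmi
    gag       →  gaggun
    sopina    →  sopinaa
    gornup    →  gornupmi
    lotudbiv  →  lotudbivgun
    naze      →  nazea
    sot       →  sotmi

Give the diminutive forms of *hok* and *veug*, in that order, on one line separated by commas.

The pattern is voicing of the final sound: -mi when the stem ends in a voiceless consonant (*fobegah*, *jodgusik*, *gornup*, *sot*); -gun when the stem ends in a voiced consonant (*gag*, *lotudbiv*); -a when the stem ends in a vowel (*sopina*, *naze*).
The final sound of *hok* is /k/, which is a voiceless consonant, so the suffix is -mi, giving *hokmi*.
*veug*: final sound = /g/, a voiced consonant → -gun → *veuggun*.

hokmi, veuggun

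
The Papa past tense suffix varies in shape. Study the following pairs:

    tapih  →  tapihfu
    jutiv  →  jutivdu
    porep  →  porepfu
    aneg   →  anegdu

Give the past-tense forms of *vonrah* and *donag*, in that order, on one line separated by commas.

Looking at the final consonant of each stem: -fu when the stem ends in a voiceless consonant (*tapih*, *porep*); -du when the stem ends in a voiced consonant (*jutiv*, *aneg*).
*vonrah* — final consonant /h/ (voiceless) → -fu → *vonrahfu*.
*donag* — final consonant /g/ (voiced) → -du → *donagdu*.

vonrahfu, donagdu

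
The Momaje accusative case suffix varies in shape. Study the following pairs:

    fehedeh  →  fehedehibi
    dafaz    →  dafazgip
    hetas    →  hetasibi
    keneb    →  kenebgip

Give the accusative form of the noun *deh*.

dehibi

The pattern is voicing of the final consonant: -ibi when the stem ends in a voiceless consonant (*fehedeh*, *hetas*); -gip when the stem ends in a voiced consonant (*dafaz*, *keneb*).
*deh*: final consonant = /h/, voiceless → -ibi → *dehibi*.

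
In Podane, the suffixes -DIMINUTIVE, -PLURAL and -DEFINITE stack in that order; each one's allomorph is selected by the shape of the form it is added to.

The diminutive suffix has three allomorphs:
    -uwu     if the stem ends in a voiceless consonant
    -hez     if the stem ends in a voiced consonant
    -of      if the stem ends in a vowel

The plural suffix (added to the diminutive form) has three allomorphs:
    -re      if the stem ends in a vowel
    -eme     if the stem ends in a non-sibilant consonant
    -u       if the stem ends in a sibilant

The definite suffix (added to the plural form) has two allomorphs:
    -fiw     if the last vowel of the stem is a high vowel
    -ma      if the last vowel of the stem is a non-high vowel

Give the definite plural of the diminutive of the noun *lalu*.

laluofemema

*lalu*: final sound = /u/, a vowel → -of → *laluof*.
Since the final sound of the diminutive form *laluof* is /f/ (a non-sibilant consonant), it takes -eme, giving *laluofeme*.
The last vowel of the plural form *laluofeme* is /e/, which is a non-high vowel, so the definite suffix is -ma, giving *laluofemema*.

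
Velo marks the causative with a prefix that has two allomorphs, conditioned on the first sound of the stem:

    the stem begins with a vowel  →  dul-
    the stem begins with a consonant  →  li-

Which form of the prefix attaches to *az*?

*az* — first sound /a/ (a vowel) → dul-.

dul-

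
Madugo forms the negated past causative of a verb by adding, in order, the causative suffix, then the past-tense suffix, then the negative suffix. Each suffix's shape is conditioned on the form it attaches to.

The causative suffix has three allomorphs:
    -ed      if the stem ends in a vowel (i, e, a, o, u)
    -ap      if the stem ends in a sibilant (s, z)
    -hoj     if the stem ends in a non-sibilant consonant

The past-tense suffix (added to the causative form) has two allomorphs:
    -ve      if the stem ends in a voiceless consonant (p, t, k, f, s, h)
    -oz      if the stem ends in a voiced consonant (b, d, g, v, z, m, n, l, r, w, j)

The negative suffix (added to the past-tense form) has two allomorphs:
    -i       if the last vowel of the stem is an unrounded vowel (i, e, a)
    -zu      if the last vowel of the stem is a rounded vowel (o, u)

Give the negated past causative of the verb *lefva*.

*lefva*: final sound = /a/, a vowel → -ed → *lefvaed*.
The causative form *lefvaed*: final consonant = /d/, voiced → -oz → *lefvaedoz*.
The past-tense form *lefvaedoz*: last vowel = /o/, a rounded vowel → -zu → *lefvaedozzu*.

lefvaedozzu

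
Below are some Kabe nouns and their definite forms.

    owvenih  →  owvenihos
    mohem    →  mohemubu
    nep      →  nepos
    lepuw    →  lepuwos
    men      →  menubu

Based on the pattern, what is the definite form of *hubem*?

Looking at the final consonant of each stem: -ubu when the stem ends in a nasal (*mohem*, *men*); -os when the stem ends in a non-nasal consonant (*owvenih*, *nep*, *lepuw*).
Since the final consonant of *hubem* is /m/ (a nasal), it takes -ubu, giving *hubemubu*.

hubemubu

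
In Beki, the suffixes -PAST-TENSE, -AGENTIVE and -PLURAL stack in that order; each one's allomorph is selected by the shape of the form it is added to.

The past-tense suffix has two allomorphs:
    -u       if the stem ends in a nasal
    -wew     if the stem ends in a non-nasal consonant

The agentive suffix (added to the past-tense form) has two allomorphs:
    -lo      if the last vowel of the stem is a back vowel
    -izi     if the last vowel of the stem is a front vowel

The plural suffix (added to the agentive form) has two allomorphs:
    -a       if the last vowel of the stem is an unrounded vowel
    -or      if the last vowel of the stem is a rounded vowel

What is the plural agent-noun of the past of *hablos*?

Since the final consonant of *hablos* is /s/ (non-nasal), it takes -wew, giving *habloswew*.
The last vowel of the past-tense form *habloswew* is /e/, which is a front vowel, so the agentive suffix is -izi, giving *habloswewizi*.
The last vowel of the agentive form *habloswewizi* is /i/, which is an unrounded vowel, so the plural suffix is -a, giving *habloswewizia*.

habloswewizia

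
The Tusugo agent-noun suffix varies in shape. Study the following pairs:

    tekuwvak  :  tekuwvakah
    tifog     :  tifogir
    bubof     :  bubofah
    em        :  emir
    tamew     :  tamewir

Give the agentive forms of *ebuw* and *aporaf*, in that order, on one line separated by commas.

Looking at the final consonant of each stem: -ah when the stem ends in a voiceless consonant (*tekuwvak*, *bubof*); -ir when the stem ends in a voiced consonant (*tifog*, *em*, *tamew*).
*ebuw* — final consonant /w/ (voiced) → -ir → *ebuwir*.
*aporaf*: final consonant = /f/, voiceless → -ah → *aporafah*.

ebuwir, aporafah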